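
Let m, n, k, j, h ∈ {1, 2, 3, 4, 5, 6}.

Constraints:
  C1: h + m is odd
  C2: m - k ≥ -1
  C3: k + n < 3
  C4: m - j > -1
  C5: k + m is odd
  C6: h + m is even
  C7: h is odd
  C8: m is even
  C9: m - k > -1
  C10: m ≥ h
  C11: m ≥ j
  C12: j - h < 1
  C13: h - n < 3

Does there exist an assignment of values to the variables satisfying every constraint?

Unsatisfiable

Constraint 7 makes h odd and constraint 8 makes m even, so h + m must be odd. Constraint 6 says h + m is even — contradiction.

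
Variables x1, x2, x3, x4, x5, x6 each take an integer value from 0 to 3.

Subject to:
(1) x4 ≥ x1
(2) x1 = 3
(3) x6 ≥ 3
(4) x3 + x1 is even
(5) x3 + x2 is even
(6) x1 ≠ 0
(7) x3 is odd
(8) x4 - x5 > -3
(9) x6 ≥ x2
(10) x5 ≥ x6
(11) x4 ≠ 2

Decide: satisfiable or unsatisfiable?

Try x1 = 3, x2 = 1, x3 = 3, x4 = 3, x5 = 3, x6 = 3.
Check constraint 4: x3 + x1 = 6 is even; constraint 8: x4 - x5 = 0. The remaining constraints are straightforward to verify.

Satisfiable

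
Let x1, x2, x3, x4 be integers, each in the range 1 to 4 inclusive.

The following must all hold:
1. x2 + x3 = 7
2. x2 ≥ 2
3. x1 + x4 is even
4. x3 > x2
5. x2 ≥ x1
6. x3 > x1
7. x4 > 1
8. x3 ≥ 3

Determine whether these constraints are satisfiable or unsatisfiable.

Setting (x1, x2, x3, x4) = (2, 3, 4, 2) satisfies everything: constraint 1: x2 + x3 = 7; constraint 3: x1 + x4 = 4 is even; constraint 4: x3 = 4, x2 = 3, and the others follow.

Satisfiable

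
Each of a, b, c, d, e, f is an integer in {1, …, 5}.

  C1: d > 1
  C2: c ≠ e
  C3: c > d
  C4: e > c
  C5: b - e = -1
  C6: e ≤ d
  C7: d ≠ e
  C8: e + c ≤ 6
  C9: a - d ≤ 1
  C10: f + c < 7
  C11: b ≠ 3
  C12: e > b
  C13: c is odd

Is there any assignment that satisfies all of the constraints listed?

Constraints 3, 4, and 6 give e ≤ d, d < c, c < e. Chaining: e ≤ d < c < e, which forces e < e — impossible.

Unsatisfiable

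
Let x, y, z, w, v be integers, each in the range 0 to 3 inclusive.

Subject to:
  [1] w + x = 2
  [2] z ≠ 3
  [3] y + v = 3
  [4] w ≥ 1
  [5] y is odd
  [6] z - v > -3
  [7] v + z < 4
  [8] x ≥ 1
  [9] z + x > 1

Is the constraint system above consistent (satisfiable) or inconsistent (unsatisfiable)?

Satisfiable

Take x = 1, y = 1, z = 1, w = 1, v = 2. Then constraint 1: w + x = 2; constraint 3: y + v = 3, and every other listed constraint is also met.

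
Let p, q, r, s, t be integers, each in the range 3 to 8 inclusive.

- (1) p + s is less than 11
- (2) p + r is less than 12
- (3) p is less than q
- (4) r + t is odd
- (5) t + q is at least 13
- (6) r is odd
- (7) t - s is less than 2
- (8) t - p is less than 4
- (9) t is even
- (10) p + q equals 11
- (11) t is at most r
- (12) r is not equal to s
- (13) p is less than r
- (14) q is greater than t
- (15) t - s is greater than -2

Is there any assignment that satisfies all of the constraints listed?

Satisfiable

One satisfying assignment is p = 4, q = 7, r = 7, s = 5, t = 6.
For the less obvious constraints — constraint 1: p + s = 9; constraint 2: p + r = 11; constraint 5: t + q = 13 — and the others hold by inspection.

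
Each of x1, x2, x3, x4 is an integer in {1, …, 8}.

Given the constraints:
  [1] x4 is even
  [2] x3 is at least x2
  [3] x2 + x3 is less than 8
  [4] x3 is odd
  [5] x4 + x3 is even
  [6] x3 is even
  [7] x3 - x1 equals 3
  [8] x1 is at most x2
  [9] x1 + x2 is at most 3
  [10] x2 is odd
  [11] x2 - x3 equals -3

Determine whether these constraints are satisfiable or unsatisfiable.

Constraint 1 makes x4 even and constraint 4 makes x3 odd, so x4 + x3 must be odd. Constraint 5 says x4 + x3 is even — contradiction.

Unsatisfiable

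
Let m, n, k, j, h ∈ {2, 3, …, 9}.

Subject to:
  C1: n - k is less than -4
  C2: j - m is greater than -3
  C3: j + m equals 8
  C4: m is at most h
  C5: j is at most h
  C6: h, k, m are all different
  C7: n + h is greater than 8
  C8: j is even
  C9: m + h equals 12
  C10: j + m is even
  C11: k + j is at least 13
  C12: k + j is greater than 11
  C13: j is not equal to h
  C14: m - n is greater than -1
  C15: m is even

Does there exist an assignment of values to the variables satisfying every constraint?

Take m = 4, n = 3, k = 9, j = 4, h = 8. Then constraint 1: n - k = -6; constraint 2: j - m = 0, and every other listed constraint is also met.

Satisfiable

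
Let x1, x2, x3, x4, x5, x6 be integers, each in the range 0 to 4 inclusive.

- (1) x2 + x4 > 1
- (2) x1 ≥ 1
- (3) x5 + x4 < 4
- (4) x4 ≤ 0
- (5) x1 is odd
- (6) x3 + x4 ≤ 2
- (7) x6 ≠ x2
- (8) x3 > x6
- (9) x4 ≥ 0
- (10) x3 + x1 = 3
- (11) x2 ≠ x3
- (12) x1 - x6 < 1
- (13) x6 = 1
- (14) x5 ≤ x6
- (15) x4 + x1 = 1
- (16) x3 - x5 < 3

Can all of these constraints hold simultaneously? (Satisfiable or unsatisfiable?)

Try x1 = 1, x2 = 4, x3 = 2, x4 = 0, x5 = 1, x6 = 1.
Check constraint 1: x2 + x4 = 4; constraint 3: x5 + x4 = 1. The remaining constraints are straightforward to verify.

Satisfiable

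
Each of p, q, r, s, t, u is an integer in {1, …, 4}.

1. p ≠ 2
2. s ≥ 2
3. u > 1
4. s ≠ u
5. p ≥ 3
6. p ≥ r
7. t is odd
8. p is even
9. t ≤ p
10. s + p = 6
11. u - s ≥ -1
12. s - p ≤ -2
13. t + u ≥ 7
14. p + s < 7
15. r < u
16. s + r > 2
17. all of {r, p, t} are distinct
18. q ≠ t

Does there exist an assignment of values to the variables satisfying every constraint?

Satisfiable

Try p = 4, q = 1, r = 2, s = 2, t = 3, u = 4.
Check constraint 10: s + p = 6; constraint 11: u - s = 2; constraint 12: s - p = -2. The remaining constraints are straightforward to verify.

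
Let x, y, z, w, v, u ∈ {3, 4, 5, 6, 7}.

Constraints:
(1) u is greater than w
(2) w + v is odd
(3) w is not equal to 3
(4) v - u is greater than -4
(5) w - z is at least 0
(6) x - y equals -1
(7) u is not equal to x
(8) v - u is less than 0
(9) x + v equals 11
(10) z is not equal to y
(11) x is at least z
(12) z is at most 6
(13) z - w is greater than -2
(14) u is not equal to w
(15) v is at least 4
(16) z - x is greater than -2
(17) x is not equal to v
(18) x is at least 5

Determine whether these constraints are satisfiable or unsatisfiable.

Satisfiable

Setting (x, y, z, w, v, u) = (6, 7, 6, 6, 5, 7) satisfies everything: constraint 4: v - u = -2; constraint 5: w - z = 0, and the others follow.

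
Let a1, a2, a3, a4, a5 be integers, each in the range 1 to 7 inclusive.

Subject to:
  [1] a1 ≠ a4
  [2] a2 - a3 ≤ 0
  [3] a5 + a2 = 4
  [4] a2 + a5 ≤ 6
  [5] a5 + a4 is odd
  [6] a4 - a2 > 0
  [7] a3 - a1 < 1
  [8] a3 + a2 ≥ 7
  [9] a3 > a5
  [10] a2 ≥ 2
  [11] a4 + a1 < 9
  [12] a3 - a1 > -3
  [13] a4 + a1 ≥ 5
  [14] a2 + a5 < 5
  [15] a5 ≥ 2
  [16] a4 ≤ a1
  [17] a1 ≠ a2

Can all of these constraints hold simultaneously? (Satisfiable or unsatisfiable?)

One satisfying assignment is a1 = 5, a2 = 2, a3 = 5, a4 = 3, a5 = 2.
For the less obvious constraints — constraint 2: a2 - a3 = -3; constraint 3: a5 + a2 = 4 — and the others hold by inspection.

Satisfiable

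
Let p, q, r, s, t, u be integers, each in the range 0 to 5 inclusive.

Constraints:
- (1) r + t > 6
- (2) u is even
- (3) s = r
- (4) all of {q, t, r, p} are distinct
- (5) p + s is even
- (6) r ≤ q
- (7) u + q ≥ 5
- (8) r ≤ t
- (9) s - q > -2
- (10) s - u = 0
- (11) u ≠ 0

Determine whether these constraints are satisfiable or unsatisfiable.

Try p = 4, q = 3, r = 2, s = 2, t = 5, u = 2.
Check constraint 1: r + t = 7; constraint 7: u + q = 5; constraint 9: s - q = -1. The remaining constraints are straightforward to verify.

Satisfiable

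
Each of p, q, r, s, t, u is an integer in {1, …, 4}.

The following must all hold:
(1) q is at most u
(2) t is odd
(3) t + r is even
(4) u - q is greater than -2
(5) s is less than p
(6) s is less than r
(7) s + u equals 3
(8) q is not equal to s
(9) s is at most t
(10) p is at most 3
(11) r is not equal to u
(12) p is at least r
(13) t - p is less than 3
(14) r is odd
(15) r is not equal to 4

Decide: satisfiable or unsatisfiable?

Satisfiable

Setting (p, q, r, s, t, u) = (3, 2, 3, 1, 3, 2) satisfies everything: constraint 4: u - q = 0; constraint 7: s + u = 3, and the others follow.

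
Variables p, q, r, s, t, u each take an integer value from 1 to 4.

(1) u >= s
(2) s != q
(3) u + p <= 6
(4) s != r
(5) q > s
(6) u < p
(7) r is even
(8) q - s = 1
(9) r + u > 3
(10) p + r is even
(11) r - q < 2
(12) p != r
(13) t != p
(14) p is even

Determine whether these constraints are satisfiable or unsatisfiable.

Satisfiable

Take p = 4, q = 2, r = 2, s = 1, t = 2, u = 2. Then constraint 3: u + p = 6; constraint 8: q - s = 1; constraint 9: r + u = 4, and every other listed constraint is also met.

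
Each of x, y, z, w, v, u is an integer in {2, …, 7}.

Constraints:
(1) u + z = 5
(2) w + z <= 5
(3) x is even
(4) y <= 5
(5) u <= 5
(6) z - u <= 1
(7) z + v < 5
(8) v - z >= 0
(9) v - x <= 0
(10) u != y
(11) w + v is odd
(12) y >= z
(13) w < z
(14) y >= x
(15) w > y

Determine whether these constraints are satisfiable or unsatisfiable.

Unsatisfiable

Constraints 8, 9, 13, 14, and 15 give y < w, w < z, z ≤ v, v ≤ x, x ≤ y. Chaining: y < w < z ≤ v ≤ x ≤ y, which forces y < y — impossible.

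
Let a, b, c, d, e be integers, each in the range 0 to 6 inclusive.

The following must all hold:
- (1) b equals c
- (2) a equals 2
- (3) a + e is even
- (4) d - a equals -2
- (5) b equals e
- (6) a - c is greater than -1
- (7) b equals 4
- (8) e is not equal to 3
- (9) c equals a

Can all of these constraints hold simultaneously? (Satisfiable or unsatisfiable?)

Constraint 7 fixes b = 4 and constraint 2 fixes a = 2. Constraints 1 and 9 give b = c = a, so b = a. But 4 ≠ 2 — contradiction.

Unsatisfiable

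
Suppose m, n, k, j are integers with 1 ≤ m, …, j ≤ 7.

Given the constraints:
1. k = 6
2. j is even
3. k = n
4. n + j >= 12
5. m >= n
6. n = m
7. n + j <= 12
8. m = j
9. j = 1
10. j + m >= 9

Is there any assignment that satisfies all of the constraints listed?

Constraint 1 fixes k = 6 and constraint 9 fixes j = 1. Constraints 3, 6, and 8 give k = n = m = j, so k = j. But 6 ≠ 1 — contradiction.

Unsatisfiable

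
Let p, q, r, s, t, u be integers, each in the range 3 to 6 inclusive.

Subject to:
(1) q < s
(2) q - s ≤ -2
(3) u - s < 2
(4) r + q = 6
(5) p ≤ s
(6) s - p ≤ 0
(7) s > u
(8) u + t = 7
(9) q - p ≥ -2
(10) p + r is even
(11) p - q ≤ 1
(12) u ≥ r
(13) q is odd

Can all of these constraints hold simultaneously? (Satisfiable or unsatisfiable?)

Constraints 2, 6, and 11 give q − p ≥ -1, p − s ≥ 0, s − q ≥ 2.
Adding all 3 inequalities: the left sides telescope to 0, and the right sides sum to (-1) + 0 + 2 = 1. So 0 ≥ 1, which is false.

Unsatisfiable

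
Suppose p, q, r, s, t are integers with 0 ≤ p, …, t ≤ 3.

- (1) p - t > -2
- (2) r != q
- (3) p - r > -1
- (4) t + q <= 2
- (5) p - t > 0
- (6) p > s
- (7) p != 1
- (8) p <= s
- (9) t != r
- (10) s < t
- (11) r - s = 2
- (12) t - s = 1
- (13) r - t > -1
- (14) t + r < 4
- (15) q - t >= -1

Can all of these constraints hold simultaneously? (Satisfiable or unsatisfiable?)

Unsatisfiable

Constraints 5, 8, and 10 give s < t, t < p, p ≤ s. Chaining: s < t < p ≤ s, which forces s < s — impossible.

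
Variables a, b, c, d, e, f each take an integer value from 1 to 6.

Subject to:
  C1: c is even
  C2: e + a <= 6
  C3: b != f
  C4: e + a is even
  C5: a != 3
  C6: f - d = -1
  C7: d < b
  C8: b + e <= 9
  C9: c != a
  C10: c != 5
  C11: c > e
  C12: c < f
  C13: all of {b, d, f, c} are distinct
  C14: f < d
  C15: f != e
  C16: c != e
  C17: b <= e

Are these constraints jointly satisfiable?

Constraints 7, 11, 12, 14, and 17 give b ≤ e, e < c, c < f, f < d, d < b. Chaining: b ≤ e < c < f < d < b, which forces b < b — impossible.

Unsatisfiable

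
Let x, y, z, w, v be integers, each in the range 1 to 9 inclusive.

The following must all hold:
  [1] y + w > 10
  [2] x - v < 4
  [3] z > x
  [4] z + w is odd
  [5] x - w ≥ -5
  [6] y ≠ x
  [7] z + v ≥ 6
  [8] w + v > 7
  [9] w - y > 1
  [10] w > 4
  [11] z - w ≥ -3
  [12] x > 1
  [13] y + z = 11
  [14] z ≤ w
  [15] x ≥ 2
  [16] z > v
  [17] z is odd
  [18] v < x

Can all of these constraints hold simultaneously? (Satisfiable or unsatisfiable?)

Setting (x, y, z, w, v) = (5, 4, 7, 8, 2) satisfies everything: constraint 1: y + w = 12; constraint 2: x - v = 3, and the others follow.

Satisfiable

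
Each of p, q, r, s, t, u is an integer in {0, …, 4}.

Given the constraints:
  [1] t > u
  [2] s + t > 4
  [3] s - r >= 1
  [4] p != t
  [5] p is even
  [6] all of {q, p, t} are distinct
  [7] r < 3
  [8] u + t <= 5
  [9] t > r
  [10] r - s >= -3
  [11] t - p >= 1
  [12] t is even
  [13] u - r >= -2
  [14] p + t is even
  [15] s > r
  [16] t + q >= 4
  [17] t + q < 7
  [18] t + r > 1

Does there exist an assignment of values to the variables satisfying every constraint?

Satisfiable

Setting (p, q, r, s, t, u) = (2, 1, 0, 2, 4, 0) satisfies everything: constraint 2: s + t = 6; constraint 3: s - r = 2, and the others follow.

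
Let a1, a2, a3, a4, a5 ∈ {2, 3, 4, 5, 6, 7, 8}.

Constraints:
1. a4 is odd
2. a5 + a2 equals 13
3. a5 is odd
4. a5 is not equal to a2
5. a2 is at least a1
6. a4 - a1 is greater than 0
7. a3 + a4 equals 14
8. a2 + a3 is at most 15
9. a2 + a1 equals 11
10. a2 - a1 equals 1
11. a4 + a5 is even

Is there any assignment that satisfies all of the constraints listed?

Setting (a1, a2, a3, a4, a5) = (5, 6, 7, 7, 7) satisfies everything: constraint 2: a5 + a2 = 13; constraint 6: a4 - a1 = 2, and the others follow.

Satisfiable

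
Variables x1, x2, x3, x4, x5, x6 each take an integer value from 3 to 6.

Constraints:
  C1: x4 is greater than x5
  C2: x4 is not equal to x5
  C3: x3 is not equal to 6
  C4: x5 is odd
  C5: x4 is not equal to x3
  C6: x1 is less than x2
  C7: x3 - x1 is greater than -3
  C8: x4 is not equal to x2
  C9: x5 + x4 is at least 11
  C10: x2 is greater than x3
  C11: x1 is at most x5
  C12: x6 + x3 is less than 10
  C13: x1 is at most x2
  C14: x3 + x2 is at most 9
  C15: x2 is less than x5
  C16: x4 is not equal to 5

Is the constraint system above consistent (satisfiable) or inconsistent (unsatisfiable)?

The assignment x1 = 3, x2 = 4, x3 = 3, x4 = 6, x5 = 5, x6 = 5 works:
  constraint 7 holds since x3 - x1 = 0.
  constraint 9 holds since x5 + x4 = 11.
The rest check out directly.

Satisfiable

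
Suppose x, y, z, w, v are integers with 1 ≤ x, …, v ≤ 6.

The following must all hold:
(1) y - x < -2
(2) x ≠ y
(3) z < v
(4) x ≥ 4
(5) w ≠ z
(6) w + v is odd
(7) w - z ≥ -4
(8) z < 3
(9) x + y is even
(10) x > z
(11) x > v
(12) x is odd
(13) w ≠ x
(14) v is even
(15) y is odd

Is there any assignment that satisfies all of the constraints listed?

Satisfiable

Setting (x, y, z, w, v) = (5, 1, 2, 1, 4) satisfies everything: constraint 1: y - x = -4; constraint 6: w + v = 5 is odd; constraint 7: w - z = -1, and the others follow.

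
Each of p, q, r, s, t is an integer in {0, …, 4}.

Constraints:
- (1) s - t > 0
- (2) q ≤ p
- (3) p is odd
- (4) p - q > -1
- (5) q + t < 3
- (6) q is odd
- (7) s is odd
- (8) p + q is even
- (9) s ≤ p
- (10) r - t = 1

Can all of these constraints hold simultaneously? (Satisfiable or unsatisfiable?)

One satisfying assignment is p = 1, q = 1, r = 1, s = 1, t = 0.
For the less obvious constraints — constraint 1: s - t = 1; constraint 4: p - q = 0 — and the others hold by inspection.

Satisfiable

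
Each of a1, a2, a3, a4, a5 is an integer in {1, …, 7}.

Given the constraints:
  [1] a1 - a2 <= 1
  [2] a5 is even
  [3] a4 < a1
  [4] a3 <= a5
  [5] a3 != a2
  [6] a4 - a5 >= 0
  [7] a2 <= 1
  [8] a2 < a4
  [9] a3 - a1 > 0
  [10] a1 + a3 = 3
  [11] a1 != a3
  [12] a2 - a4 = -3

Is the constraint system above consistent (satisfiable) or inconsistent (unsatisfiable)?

Constraints 3, 4, 6, and 9 give a5 ≤ a4, a4 < a1, a1 < a3, a3 ≤ a5. Chaining: a5 ≤ a4 < a1 < a3 ≤ a5, which forces a5 < a5 — impossible.

Unsatisfiable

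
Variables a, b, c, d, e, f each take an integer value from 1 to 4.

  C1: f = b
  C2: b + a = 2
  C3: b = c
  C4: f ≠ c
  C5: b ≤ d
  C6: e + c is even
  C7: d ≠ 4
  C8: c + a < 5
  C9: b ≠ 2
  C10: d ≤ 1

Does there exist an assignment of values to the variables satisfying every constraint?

From constraints 1 and 3, f = b = c, so f = c. But constraint 4 says f ≠ c. Contradiction.

Unsatisfiable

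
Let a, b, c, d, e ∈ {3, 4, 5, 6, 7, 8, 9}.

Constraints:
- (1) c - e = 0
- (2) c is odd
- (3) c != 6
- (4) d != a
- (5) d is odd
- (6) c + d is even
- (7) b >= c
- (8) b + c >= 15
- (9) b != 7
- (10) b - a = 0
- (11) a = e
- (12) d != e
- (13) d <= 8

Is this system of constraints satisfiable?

Try a = 9, b = 9, c = 9, d = 7, e = 9.
Check constraint 1: c - e = 0; constraint 8: b + c = 18; constraint 10: b - a = 0. The remaining constraints are straightforward to verify.

Satisfiable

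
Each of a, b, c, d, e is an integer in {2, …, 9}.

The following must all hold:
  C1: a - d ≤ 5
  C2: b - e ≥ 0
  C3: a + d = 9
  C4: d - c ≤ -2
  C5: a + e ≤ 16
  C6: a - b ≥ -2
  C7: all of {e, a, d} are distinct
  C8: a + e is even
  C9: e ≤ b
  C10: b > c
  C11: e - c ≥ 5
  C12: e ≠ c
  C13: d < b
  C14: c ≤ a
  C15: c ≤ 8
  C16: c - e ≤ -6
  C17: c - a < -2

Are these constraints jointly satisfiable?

Unsatisfiable

Constraints 1, 2, 4, 6, and 16 give a − b ≥ -2, b − e ≥ 0, e − c ≥ 6, c − d ≥ 2, d − a ≥ -5.
Adding all 5 inequalities: the left sides telescope to 0, and the right sides sum to (-2) + 0 + 6 + 2 + (-5) = 1. So 0 ≥ 1, which is false.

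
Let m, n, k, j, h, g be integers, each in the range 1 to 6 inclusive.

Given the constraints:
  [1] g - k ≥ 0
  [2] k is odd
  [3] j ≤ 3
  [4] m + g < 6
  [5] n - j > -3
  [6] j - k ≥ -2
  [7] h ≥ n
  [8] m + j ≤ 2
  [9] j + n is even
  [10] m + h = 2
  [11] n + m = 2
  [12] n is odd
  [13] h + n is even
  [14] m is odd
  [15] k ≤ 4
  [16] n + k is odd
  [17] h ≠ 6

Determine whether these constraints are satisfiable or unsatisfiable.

Constraint 12 makes n odd and constraint 2 makes k odd, so n + k must be even. Constraint 16 says n + k is odd — contradiction.

Unsatisfiable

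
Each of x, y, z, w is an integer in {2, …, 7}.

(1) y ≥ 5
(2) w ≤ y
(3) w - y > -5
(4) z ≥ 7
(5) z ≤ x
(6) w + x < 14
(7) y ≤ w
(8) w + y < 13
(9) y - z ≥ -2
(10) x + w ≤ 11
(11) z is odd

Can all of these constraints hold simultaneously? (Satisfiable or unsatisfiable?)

From constraints 4 and 5: x ≥ z ≥ 7. From constraints 1 and 7: w ≥ y ≥ 5. Hence x + w ≥ 12. But constraint 10 requires x + w ≤ 11, and 11 < 12. Contradiction.

Unsatisfiable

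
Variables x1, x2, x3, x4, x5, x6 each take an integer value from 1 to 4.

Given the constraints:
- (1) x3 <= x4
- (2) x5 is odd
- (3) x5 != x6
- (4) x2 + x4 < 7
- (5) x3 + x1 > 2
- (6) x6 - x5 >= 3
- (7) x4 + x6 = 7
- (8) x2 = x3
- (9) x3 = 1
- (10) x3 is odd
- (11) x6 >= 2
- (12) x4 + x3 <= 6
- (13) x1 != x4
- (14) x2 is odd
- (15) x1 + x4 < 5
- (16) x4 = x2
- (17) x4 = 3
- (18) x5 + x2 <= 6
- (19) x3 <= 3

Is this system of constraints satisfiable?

Unsatisfiable

Constraint 17 fixes x4 = 3 and constraint 9 fixes x3 = 1. Constraints 8 and 16 give x4 = x2 = x3, so x4 = x3. But 3 ≠ 1 — contradiction.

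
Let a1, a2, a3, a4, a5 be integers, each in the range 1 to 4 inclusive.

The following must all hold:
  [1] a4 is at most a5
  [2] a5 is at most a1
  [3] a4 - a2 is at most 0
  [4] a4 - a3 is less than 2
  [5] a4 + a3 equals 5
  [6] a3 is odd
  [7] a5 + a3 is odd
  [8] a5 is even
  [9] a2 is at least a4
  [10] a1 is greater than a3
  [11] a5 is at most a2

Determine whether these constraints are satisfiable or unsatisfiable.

Try a1 = 4, a2 = 4, a3 = 3, a4 = 2, a5 = 2.
Check constraint 3: a4 - a2 = -2; constraint 4: a4 - a3 = -1; constraint 5: a4 + a3 = 5. The remaining constraints are straightforward to verify.

Satisfiable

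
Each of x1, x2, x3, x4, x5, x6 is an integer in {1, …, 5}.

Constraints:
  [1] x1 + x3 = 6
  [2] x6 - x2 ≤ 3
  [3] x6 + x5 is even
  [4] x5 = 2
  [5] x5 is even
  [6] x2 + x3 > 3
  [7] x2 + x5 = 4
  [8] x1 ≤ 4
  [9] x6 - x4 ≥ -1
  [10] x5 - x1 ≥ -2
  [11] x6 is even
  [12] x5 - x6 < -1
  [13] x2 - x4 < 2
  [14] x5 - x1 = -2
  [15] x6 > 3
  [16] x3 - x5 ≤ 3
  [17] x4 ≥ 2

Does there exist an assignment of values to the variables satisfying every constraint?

One satisfying assignment is x1 = 4, x2 = 2, x3 = 2, x4 = 2, x5 = 2, x6 = 4.
For the less obvious constraints — constraint 1: x1 + x3 = 6; constraint 2: x6 - x2 = 2 — and the others hold by inspection.

Satisfiable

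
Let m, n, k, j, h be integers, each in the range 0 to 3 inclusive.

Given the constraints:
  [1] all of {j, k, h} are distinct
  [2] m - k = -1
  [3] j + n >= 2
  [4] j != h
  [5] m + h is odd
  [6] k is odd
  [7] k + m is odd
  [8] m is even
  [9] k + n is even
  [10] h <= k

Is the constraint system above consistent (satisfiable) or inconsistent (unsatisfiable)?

Setting (m, n, k, j, h) = (2, 3, 3, 0, 1) satisfies everything: constraint 1: values 0, 3, 1 are distinct; constraint 2: m - k = -1; constraint 3: j + n = 3, and the others follow.

Satisfiable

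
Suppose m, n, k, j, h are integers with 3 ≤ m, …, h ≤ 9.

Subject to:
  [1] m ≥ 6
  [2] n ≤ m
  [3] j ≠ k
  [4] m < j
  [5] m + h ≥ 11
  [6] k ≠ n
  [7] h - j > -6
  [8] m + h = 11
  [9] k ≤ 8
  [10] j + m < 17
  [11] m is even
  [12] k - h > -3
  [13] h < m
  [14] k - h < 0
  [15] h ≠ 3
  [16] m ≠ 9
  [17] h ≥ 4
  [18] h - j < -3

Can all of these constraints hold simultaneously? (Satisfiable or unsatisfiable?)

The assignment m = 6, n = 5, k = 3, j = 9, h = 5 works:
  constraint 5 holds since m + h = 11.
  constraint 7 holds since h - j = -4.
The rest check out directly.

Satisfiable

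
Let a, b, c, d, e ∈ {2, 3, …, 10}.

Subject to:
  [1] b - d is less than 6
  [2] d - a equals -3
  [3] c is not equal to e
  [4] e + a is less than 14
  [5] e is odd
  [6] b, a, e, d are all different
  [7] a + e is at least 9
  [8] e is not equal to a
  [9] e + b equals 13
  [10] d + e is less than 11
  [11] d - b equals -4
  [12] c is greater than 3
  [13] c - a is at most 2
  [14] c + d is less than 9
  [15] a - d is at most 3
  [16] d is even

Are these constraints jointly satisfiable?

Satisfiable

The assignment a = 5, b = 6, c = 4, d = 2, e = 7 works:
  constraint 1 holds since b - d = 4.
  constraint 2 holds since d - a = -3.
  constraint 4 holds since e + a = 12.
The rest check out directly.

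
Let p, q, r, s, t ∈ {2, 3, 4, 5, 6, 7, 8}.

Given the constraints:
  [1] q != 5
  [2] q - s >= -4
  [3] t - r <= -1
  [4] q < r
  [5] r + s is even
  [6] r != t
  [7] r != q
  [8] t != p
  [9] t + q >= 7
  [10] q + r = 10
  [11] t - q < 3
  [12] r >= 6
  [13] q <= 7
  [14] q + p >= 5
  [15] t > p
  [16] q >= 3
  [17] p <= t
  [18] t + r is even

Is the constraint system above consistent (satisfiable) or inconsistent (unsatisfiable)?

Satisfiable

One satisfying assignment is p = 3, q = 4, r = 6, s = 8, t = 4.
For the less obvious constraints — constraint 2: q - s = -4; constraint 3: t - r = -2 — and the others hold by inspection.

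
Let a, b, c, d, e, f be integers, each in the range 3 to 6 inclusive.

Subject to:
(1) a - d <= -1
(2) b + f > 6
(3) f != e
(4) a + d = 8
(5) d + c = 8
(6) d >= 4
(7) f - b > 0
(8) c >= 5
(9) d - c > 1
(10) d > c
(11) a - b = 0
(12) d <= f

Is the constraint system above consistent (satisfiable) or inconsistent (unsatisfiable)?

Unsatisfiable

From constraint 6: d ≥ 4. From constraint 8: c ≥ 5. Hence d + c ≥ 9. But constraint 5 requires d + c = 8, and 8 < 9. Contradiction.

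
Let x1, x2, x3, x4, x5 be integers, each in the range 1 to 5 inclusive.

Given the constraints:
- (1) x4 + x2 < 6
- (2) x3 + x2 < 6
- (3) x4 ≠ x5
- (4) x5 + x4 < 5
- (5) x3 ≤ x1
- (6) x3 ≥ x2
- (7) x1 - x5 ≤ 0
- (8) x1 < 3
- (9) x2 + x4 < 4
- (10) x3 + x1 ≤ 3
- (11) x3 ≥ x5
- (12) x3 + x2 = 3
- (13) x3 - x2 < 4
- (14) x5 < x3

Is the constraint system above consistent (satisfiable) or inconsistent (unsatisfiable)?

Constraints 5, 7, and 14 give x1 ≤ x5, x5 < x3, x3 ≤ x1. Chaining: x1 ≤ x5 < x3 ≤ x1, which forces x1 < x1 — impossible.

Unsatisfiable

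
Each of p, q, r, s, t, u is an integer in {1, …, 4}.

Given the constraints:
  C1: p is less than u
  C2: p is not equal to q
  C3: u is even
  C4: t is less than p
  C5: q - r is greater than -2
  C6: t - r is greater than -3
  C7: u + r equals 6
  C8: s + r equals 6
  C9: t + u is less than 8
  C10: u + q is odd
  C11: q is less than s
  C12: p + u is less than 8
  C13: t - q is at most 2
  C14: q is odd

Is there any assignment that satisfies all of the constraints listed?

The assignment p = 2, q = 1, r = 2, s = 4, t = 1, u = 4 works:
  constraint 5 holds since q - r = -1.
  constraint 6 holds since t - r = -1.
The rest check out directly.

Satisfiable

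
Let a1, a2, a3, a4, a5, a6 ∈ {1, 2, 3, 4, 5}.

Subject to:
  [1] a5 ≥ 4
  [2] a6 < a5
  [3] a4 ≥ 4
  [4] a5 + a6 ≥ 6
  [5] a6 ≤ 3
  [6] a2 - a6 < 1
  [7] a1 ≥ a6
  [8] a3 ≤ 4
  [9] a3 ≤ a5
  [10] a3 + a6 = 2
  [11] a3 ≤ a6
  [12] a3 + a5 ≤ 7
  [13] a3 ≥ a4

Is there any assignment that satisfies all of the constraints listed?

From constraints 3 and 13: a3 ≥ a4 ≥ 4. From constraint 1: a5 ≥ 4. Hence a3 + a5 ≥ 8. But constraint 12 requires a3 + a5 ≤ 7, and 7 < 8. Contradiction.

Unsatisfiable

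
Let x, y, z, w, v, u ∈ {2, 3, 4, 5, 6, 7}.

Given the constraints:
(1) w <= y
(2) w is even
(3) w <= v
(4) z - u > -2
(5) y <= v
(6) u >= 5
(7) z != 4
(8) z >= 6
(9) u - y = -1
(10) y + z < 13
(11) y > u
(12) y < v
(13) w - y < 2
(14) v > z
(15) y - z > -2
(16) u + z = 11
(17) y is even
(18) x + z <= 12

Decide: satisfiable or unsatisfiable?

Satisfiable

Setting (x, y, z, w, v, u) = (3, 6, 6, 6, 7, 5) satisfies everything: constraint 4: z - u = 1; constraint 9: u - y = -1; constraint 10: y + z = 12, and the others follow.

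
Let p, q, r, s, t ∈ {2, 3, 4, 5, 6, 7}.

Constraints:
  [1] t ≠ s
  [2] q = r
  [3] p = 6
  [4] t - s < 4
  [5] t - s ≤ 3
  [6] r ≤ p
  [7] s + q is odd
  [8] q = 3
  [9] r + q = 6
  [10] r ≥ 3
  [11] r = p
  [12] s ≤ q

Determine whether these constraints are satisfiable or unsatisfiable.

Unsatisfiable

Constraint 8 fixes q = 3 and constraint 3 fixes p = 6. Constraints 2 and 11 give q = r = p, so q = p. But 3 ≠ 6 — contradiction.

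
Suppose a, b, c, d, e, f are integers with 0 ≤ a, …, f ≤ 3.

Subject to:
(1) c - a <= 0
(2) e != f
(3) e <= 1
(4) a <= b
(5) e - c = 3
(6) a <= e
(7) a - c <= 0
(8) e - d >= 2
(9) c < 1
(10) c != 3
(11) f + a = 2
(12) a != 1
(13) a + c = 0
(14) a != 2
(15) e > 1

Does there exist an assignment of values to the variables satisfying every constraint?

From constraint 15: e ≥ 2. From constraint 3: e ≤ 1. But 1 < 2, so no value of e works.

Unsatisfiable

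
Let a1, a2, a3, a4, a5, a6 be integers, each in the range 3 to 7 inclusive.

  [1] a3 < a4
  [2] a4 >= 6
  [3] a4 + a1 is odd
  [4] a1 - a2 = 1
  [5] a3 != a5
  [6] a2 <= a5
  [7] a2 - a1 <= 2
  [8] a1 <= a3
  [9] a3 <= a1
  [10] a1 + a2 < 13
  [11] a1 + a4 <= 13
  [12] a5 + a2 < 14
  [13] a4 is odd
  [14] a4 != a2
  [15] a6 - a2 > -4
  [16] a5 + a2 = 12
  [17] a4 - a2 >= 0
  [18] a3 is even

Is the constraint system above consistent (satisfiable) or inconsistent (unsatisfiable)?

Satisfiable

Take a1 = 6, a2 = 5, a3 = 6, a4 = 7, a5 = 7, a6 = 3. Then constraint 4: a1 - a2 = 1; constraint 7: a2 - a1 = -1, and every other listed constraint is also met.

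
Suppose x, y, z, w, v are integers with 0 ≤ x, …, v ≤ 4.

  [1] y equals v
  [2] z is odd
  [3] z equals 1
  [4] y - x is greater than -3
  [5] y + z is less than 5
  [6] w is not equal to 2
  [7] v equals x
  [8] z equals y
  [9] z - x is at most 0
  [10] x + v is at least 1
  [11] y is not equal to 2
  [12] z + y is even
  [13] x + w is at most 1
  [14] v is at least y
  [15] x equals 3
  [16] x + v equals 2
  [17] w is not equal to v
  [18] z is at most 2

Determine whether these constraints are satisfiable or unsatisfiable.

Unsatisfiable

Constraint 3 fixes z = 1 and constraint 15 fixes x = 3. Constraints 1, 7, and 8 give z = y = v = x, so z = x. But 1 ≠ 3 — contradiction.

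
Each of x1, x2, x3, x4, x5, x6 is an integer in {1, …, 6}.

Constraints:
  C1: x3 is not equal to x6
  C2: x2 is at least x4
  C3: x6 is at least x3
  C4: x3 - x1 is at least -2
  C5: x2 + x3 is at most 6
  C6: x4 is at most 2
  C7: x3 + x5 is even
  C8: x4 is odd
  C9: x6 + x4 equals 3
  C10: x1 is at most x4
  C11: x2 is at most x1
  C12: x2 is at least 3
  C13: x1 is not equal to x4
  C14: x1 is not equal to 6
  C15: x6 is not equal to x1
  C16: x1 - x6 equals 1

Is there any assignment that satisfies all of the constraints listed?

From constraints 11 and 12: x1 ≥ x2 and x2 ≥ 3, so x1 ≥ 3. From constraints 6 and 10: x1 ≤ x4 and x4 ≤ 2, so x1 ≤ 2. But 2 < 3, so no value of x1 works.

Unsatisfiable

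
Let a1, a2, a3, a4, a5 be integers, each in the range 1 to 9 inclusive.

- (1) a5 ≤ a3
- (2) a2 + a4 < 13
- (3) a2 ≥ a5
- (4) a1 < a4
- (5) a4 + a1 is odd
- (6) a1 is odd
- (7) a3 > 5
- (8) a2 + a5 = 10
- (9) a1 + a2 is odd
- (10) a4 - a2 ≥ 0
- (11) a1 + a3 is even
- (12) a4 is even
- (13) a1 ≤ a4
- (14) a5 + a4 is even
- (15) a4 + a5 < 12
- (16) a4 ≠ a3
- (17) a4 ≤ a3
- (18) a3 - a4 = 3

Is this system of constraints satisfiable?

Take a1 = 5, a2 = 6, a3 = 9, a4 = 6, a5 = 4. Then constraint 2: a2 + a4 = 12; constraint 8: a2 + a5 = 10; constraint 10: a4 - a2 = 0, and every other listed constraint is also met.

Satisfiable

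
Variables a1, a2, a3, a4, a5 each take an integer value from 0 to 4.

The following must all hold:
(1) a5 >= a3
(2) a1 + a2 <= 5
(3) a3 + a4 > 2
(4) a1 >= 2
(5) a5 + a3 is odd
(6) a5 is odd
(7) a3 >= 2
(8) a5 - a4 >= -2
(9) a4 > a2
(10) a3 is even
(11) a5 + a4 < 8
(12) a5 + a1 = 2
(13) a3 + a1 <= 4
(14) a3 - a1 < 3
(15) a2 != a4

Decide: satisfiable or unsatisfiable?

Unsatisfiable

From constraints 1 and 7: a5 ≥ a3 ≥ 2. From constraint 4: a1 ≥ 2. Hence a5 + a1 ≥ 4. But constraint 12 requires a5 + a1 = 2, and 2 < 4. Contradiction.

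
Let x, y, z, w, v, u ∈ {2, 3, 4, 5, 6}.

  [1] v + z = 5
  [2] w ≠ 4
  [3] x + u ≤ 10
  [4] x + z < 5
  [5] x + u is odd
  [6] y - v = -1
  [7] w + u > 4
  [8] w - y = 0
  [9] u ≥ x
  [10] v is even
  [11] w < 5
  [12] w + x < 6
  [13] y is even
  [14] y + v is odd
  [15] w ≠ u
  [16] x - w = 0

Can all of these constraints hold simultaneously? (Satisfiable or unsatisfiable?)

Unsatisfiable

Constraint 13 makes y even and constraint 10 makes v even, so y + v must be even. Constraint 14 says y + v is odd — contradiction.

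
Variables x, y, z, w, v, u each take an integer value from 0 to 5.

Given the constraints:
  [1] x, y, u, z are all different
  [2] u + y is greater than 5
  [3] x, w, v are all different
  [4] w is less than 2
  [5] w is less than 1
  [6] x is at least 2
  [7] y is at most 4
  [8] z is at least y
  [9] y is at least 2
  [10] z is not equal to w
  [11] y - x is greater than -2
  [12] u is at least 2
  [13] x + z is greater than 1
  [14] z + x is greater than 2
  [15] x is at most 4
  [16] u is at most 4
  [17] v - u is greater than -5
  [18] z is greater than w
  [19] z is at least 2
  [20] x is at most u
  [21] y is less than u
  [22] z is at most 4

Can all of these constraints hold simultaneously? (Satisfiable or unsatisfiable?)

Unsatisfiable

Constraints 6, 7, 9, 12, 15, 16, 19, and 22 confine each of x, y, u, z to the 3 values {2, …, 4}.
Constraint 1 requires all 4 of them to be distinct, but only 3 values are available — impossible by the pigeonhole principle.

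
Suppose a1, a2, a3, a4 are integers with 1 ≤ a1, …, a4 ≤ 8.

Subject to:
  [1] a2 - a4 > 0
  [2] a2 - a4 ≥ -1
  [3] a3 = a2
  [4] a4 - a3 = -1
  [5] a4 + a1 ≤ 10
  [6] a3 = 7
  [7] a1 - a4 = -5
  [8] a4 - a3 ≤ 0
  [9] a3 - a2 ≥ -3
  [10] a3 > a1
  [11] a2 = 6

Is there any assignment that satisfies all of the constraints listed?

Constraint 6 fixes a3 = 7 and constraint 11 fixes a2 = 6, but constraint 3 requires a3 = a2. Since 7 ≠ 6, contradiction.

Unsatisfiable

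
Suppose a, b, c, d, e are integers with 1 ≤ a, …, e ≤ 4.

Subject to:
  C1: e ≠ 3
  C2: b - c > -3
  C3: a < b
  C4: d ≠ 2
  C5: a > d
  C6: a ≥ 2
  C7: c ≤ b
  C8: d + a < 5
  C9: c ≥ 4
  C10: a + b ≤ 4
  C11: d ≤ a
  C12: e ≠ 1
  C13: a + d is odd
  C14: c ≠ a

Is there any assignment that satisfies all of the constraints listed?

From constraint 6: a ≥ 2. From constraints 7 and 9: b ≥ c ≥ 4. Hence a + b ≥ 6. But constraint 10 requires a + b ≤ 4, and 4 < 6. Contradiction.

Unsatisfiable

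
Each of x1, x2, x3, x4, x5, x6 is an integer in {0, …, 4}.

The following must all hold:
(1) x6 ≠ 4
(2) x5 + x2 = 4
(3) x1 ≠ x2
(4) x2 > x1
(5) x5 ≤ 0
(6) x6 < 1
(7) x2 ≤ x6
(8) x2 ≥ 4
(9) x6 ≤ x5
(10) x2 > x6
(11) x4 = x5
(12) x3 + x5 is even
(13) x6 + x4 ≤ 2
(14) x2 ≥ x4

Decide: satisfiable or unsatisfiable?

Unsatisfiable

From constraints 7 and 8: x6 ≥ x2 and x2 ≥ 4, so x6 ≥ 4. From constraints 5 and 9: x6 ≤ x5 and x5 ≤ 0, so x6 ≤ 0. But 0 < 4, so no value of x6 works.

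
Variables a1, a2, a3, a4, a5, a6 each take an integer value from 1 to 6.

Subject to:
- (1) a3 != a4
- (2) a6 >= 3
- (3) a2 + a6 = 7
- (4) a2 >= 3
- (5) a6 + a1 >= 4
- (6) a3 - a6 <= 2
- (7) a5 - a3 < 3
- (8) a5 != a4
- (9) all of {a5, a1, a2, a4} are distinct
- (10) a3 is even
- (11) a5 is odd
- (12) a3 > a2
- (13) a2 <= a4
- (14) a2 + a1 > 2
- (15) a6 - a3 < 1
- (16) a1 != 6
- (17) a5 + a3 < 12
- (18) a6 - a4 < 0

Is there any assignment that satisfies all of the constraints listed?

Take a1 = 1, a2 = 3, a3 = 4, a4 = 6, a5 = 5, a6 = 4. Then constraint 3: a2 + a6 = 7; constraint 5: a6 + a1 = 5; constraint 6: a3 - a6 = 0, and every other listed constraint is also met.

Satisfiable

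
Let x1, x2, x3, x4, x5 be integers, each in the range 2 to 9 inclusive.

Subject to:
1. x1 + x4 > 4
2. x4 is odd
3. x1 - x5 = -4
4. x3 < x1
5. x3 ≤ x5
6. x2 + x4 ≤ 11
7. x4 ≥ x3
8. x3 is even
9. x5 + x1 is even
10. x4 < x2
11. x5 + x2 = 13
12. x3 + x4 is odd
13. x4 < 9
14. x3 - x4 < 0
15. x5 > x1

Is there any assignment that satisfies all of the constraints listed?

Setting (x1, x2, x3, x4, x5) = (4, 5, 2, 3, 8) satisfies everything: constraint 1: x1 + x4 = 7; constraint 3: x1 - x5 = -4; constraint 6: x2 + x4 = 8, and the others follow.

Satisfiable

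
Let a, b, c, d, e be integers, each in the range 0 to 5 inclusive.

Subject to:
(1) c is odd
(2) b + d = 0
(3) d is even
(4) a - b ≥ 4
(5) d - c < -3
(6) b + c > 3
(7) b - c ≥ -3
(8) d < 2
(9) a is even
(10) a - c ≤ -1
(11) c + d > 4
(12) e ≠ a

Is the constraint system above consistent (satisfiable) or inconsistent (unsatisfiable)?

Unsatisfiable

Constraints 4, 7, and 10 give c − a ≥ 1, a − b ≥ 4, b − c ≥ -3.
Adding all 3 inequalities: the left sides telescope to 0, and the right sides sum to 1 + 4 + (-3) = 2. So 0 ≥ 2, which is false.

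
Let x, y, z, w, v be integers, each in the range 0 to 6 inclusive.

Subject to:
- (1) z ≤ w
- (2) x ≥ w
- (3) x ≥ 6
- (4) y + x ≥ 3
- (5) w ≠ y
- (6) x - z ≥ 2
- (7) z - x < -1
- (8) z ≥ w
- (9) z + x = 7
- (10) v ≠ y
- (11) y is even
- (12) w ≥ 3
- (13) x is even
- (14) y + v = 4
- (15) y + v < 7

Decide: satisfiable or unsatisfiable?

Unsatisfiable

From constraints 8 and 12: z ≥ w ≥ 3. From constraint 3: x ≥ 6. Hence z + x ≥ 9. But constraint 9 requires z + x = 7, and 7 < 9. Contradiction.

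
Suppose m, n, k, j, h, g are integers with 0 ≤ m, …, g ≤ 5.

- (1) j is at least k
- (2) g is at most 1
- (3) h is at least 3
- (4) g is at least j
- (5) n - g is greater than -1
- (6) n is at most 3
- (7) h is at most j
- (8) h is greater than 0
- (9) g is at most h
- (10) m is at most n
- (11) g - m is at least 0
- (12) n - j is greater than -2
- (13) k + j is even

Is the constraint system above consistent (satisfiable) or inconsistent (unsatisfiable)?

From constraints 3 and 7: j ≥ h and h ≥ 3, so j ≥ 3. From constraints 2 and 4: j ≤ g and g ≤ 1, so j ≤ 1. But 1 < 3, so no value of j works.

Unsatisfiable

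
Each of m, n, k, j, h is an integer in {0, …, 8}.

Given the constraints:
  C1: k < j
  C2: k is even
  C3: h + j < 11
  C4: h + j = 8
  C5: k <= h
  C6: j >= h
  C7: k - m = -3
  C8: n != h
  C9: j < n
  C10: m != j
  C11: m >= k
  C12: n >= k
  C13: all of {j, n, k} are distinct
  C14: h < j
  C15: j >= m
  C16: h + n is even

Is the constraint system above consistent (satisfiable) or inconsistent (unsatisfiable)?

One satisfying assignment is m = 3, n = 7, k = 0, j = 5, h = 3.
For the less obvious constraints — constraint 3: h + j = 8; constraint 4: h + j = 8; constraint 7: k - m = -3 — and the others hold by inspection.

Satisfiable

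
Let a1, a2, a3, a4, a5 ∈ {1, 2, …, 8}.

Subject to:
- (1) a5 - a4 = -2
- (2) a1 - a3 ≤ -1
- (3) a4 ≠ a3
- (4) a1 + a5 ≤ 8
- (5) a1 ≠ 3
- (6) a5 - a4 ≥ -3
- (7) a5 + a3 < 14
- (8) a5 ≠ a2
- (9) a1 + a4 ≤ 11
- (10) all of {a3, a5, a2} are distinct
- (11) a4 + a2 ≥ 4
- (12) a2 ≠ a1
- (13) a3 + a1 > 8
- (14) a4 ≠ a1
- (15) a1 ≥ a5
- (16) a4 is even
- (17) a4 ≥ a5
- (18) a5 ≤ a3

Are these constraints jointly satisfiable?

Satisfiable

The assignment a1 = 4, a2 = 1, a3 = 7, a4 = 6, a5 = 4 works:
  constraint 1 holds since a5 - a4 = -2.
  constraint 2 holds since a1 - a3 = -3.
The rest check out directly.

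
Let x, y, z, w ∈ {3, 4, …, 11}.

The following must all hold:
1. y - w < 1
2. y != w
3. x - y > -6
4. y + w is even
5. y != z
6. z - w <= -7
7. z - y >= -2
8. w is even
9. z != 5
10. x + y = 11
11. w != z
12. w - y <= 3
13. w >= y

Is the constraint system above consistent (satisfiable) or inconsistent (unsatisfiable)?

Unsatisfiable

Constraints 6, 7, and 12 give z − y ≥ -2, y − w ≥ -3, w − z ≥ 7.
Adding all 3 inequalities: the left sides telescope to 0, and the right sides sum to (-2) + (-3) + 7 = 2. So 0 ≥ 2, which is false.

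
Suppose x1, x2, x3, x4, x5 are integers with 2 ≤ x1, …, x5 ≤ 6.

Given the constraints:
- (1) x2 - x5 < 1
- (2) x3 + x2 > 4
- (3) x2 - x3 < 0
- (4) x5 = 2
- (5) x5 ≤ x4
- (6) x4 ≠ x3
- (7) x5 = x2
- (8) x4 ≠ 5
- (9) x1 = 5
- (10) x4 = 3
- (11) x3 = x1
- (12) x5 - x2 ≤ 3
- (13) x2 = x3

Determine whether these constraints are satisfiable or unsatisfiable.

Unsatisfiable

Constraint 4 fixes x5 = 2 and constraint 9 fixes x1 = 5. Constraints 7, 11, and 13 give x5 = x2 = x3 = x1, so x5 = x1. But 2 ≠ 5 — contradiction.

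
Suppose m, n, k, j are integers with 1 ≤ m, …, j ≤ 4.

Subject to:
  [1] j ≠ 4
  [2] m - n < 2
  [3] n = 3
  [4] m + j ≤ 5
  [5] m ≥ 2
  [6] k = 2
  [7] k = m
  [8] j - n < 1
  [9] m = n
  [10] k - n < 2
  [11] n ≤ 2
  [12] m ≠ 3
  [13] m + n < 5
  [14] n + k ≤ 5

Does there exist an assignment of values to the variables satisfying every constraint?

Unsatisfiable

Constraint 6 fixes k = 2 and constraint 3 fixes n = 3. Constraints 7 and 9 give k = m = n, so k = n. But 2 ≠ 3 — contradiction.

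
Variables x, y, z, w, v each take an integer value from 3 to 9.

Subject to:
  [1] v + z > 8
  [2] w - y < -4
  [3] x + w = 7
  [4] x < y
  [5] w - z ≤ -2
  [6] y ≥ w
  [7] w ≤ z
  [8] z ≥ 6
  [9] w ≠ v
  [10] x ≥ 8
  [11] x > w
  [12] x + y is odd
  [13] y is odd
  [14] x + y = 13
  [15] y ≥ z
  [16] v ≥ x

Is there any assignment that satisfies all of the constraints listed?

Unsatisfiable

From constraint 10: x ≥ 8. From constraints 8 and 15: y ≥ z ≥ 6. Hence x + y ≥ 14. But constraint 14 requires x + y = 13, and 13 < 14. Contradiction.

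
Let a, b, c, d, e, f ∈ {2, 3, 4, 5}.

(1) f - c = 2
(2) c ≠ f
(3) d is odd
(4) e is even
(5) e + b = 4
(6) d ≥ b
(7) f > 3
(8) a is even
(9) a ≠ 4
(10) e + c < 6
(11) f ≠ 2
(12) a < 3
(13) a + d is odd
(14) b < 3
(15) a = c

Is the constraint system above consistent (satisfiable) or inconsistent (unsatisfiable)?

Take a = 2, b = 2, c = 2, d = 3, e = 2, f = 4. Then constraint 1: f - c = 2; constraint 5: e + b = 4, and every other listed constraint is also met.

Satisfiable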